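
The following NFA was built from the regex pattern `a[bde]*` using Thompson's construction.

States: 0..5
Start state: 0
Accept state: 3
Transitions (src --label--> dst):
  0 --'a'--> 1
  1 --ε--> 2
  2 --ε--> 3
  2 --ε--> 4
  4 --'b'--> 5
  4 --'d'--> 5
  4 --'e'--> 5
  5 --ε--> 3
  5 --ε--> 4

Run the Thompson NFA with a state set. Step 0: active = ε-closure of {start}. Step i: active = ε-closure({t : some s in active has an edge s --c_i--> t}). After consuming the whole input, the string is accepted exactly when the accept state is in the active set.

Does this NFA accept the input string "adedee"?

initial (ε-close {0}): {0}
'a' @ 1: {1,2,3,4}  ✓accept
'd' @ 2: {3,4,5}  ✓accept
'e' @ 3: {3,4,5}  ✓accept
'd' @ 4: {3,4,5}  ✓accept
'e' @ 5: {3,4,5}  ✓accept
'e' @ 6: {3,4,5}  ✓accept
after full input: {3,4,5}  (accept=3 in)

Answer: ACCEPT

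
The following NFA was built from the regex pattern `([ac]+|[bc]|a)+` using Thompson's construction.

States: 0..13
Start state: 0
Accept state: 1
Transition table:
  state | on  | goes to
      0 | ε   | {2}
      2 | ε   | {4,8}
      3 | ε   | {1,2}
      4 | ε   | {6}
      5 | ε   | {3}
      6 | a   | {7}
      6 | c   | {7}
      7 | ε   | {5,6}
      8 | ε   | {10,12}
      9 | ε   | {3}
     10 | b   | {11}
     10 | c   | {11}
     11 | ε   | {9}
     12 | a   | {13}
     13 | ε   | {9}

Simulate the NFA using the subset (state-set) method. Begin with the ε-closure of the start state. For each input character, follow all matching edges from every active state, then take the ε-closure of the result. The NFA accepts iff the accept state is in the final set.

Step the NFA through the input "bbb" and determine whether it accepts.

S₀ = ε-closure({0}) = {0,2,4,6,8,10,12}
'b' @ 1: {1,2,3,4,6,8,9,10,11,12}  (accept∈set)
'b' @ 2: {1,2,3,4,6,8,9,10,11,12}  (accept∈set)
'b' @ 3: {1,2,3,4,6,8,9,10,11,12}  (accept∈set)
final: {1,2,3,4,6,8,9,10,11,12}; accept 1 in set

Answer: ACCEPT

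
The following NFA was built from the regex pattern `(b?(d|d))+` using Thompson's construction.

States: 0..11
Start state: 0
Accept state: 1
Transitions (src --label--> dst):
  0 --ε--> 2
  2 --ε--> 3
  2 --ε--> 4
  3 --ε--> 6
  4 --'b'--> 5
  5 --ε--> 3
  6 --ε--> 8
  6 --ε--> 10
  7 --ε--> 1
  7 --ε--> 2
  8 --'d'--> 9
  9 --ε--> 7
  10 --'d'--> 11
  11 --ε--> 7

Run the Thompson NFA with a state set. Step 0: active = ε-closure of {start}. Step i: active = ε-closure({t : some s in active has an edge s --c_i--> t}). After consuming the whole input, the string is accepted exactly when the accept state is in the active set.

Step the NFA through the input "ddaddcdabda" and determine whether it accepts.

Answer: REJECT

Derivation:
S₀ = ε-closure({0}) = {0,2,3,4,6,8,10}
'd' @ 1: {1,2,3,4,6,7,8,9,10,11}  (accept∈set)
'd' @ 2: {1,2,3,4,6,7,8,9,10,11}  (accept∈set)
'a' @ 3: {}  — no active states
rest 'ddcdabda' ignored (set empty)
final: {}; accept 1 not in set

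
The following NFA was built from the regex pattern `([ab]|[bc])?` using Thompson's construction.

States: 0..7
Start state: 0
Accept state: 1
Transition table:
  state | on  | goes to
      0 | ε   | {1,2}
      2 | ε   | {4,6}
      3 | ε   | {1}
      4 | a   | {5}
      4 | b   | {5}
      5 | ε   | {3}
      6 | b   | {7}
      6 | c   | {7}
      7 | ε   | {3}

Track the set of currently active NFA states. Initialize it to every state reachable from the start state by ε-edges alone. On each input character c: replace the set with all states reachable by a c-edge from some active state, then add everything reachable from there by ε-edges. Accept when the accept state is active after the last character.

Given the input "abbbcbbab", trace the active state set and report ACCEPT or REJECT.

Answer: REJECT

Steps:
initial (ε-close {0}): {0,1,2,4,6}
'a' @ 1: {1,3,5}  (accept∈set)
'b' @ 2: {}  — dead — no transitions
rest 'bbcbbab' ignored (set empty)
final: {}; accept 1 not in set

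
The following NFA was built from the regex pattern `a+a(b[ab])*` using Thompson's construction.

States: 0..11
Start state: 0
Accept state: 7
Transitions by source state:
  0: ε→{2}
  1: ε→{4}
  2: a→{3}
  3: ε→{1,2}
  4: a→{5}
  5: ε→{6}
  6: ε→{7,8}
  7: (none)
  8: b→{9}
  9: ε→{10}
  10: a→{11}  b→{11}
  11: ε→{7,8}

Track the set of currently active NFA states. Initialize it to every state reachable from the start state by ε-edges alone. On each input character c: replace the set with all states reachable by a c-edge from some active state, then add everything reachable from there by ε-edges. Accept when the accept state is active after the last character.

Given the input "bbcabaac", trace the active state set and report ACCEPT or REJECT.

Answer: REJECT

Derivation:
start: ε-closure({0}) = {0,2}
'b' @ 1: {}  — dead — no transitions
rest 'bcabaac' ignored (set empty)
final: {}; accept 7 not in set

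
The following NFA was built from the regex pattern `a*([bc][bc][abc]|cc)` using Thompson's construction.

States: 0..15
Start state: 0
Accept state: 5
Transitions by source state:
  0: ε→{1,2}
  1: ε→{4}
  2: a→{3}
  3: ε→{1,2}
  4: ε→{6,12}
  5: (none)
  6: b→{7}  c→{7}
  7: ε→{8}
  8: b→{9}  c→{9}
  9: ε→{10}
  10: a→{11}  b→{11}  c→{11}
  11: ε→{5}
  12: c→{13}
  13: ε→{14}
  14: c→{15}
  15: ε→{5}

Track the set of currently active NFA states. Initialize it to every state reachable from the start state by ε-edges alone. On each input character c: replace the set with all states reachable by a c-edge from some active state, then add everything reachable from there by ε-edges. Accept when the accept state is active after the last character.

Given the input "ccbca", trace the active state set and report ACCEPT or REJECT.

Answer: REJECT

Trace:
initial (ε-close {0}): {0,1,2,4,6,12}
'c' @ 1: {7,8,13,14}
'c' @ 2: {5,9,10,15}  [accepting]
'b' @ 3: {5,11}  [accepting]
'c' @ 4: {}  — no active states
rest 'a' ignored (set empty)
final: {}; accept 5 not in set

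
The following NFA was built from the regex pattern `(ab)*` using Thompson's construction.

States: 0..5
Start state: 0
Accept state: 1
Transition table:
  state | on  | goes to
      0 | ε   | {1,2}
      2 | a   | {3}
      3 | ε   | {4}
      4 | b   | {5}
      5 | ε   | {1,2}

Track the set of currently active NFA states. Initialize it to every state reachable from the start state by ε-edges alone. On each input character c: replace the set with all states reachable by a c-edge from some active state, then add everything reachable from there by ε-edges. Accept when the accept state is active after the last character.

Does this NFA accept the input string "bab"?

initial (ε-close {0}): {0,1,2}
'b' @ 1: {}  — dead — no transitions
rest 'ab' ignored (set empty)
end set {} — state 1 not in

Answer: REJECT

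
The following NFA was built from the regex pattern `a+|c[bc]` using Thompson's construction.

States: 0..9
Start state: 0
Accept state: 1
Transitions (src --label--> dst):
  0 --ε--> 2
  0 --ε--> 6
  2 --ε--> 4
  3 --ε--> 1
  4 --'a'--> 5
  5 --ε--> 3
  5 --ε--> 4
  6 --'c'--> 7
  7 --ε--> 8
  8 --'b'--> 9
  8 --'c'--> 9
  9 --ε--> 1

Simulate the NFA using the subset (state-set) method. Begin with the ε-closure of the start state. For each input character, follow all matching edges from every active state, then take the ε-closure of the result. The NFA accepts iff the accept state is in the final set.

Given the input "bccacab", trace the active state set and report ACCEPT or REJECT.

S₀ = ε-closure({0}) = {0,2,4,6}
'b' @ 1: {}  — state set empty
rest 'ccacab' ignored (set empty)
final: {}; accept 1 not in set

Answer: REJECT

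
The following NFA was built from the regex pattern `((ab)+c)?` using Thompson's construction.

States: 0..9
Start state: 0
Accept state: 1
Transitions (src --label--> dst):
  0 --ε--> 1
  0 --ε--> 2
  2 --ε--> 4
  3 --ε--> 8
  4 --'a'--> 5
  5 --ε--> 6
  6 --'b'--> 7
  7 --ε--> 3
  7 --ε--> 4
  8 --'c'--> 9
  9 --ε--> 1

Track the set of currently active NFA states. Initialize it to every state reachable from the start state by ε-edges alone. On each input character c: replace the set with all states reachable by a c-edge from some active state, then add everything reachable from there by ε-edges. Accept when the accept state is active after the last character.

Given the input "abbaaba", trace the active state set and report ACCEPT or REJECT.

Answer: REJECT

Trace:
S₀ = ε-closure({0}) = {0,1,2,4}
'a' @ 1: {5,6}
'b' @ 2: {3,4,7,8}
'b' @ 3: {}  — dead — no transitions
rest 'aaba' ignored (set empty)
after full input: {}  (accept=1 not in)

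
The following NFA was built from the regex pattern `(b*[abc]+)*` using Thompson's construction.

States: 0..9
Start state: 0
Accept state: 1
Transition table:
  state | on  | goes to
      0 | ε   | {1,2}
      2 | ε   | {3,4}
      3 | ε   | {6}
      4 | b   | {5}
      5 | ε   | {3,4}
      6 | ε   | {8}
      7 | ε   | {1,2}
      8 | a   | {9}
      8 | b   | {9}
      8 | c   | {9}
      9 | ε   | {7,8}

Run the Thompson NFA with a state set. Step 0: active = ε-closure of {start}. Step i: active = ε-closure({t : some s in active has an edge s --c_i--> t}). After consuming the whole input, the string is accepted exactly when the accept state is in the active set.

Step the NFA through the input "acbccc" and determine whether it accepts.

Answer: ACCEPT

Trace:
initial (ε-close {0}): {0,1,2,3,4,6,8}
'a' @ 1: {1,2,3,4,6,7,8,9}  ✓accept
'c' @ 2: {1,2,3,4,6,7,8,9}  ✓accept
'b' @ 3: {1,2,3,4,5,6,7,8,9}  ✓accept
'c' @ 4: {1,2,3,4,6,7,8,9}  ✓accept
'c' @ 5: {1,2,3,4,6,7,8,9}  ✓accept
'c' @ 6: {1,2,3,4,6,7,8,9}  ✓accept
after full input: {1,2,3,4,6,7,8,9}  (accept=1 in)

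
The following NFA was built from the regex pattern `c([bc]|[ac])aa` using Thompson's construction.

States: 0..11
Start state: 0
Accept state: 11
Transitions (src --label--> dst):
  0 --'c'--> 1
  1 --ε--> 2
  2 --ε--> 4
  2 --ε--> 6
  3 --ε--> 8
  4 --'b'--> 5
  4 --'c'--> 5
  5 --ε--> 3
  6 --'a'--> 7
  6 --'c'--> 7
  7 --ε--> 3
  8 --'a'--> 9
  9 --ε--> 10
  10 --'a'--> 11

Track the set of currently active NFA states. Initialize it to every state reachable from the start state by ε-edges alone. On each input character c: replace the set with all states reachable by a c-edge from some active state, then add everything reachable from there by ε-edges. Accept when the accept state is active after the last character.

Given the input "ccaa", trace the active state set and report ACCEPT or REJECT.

S₀ = ε-closure({0}) = {0}
'c' @ 1: {1,2,4,6}
'c' @ 2: {3,5,7,8}
'a' @ 3: {9,10}
'a' @ 4: {11}  [accepting]
after full input: {11}  (accept=11 in)

Answer: ACCEPT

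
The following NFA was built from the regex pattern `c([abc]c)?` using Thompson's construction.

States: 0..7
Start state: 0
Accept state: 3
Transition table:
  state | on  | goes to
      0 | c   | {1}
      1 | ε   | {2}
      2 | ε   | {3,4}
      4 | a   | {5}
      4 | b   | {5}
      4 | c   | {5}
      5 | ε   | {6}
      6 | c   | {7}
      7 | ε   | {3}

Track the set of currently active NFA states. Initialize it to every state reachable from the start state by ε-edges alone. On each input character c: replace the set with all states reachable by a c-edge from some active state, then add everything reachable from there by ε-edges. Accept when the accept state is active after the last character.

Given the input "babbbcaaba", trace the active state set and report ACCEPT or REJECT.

start: ε-closure({0}) = {0}
'b' @ 1: {}  — dead — no transitions
rest 'abbbcaaba' ignored (set empty)
after full input: {}  (accept=3 not in)

Answer: REJECT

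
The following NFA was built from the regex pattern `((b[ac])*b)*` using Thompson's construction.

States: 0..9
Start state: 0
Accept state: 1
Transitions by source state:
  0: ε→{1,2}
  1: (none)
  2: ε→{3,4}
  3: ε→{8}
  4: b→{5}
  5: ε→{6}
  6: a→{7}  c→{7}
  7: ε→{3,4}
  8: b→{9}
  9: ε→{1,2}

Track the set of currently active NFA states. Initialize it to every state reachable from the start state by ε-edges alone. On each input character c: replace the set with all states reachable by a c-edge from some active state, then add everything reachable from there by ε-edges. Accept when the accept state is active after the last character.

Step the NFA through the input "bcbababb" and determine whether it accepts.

S₀ = ε-closure({0}) = {0,1,2,3,4,8}
'b' @ 1: {1,2,3,4,5,6,8,9}  (accept∈set)
'c' @ 2: {3,4,7,8}
'b' @ 3: {1,2,3,4,5,6,8,9}  (accept∈set)
'a' @ 4: {3,4,7,8}
'b' @ 5: {1,2,3,4,5,6,8,9}  (accept∈set)
'a' @ 6: {3,4,7,8}
'b' @ 7: {1,2,3,4,5,6,8,9}  (accept∈set)
'b' @ 8: {1,2,3,4,5,6,8,9}  (accept∈set)
final: {1,2,3,4,5,6,8,9}; accept 1 in set

Answer: ACCEPT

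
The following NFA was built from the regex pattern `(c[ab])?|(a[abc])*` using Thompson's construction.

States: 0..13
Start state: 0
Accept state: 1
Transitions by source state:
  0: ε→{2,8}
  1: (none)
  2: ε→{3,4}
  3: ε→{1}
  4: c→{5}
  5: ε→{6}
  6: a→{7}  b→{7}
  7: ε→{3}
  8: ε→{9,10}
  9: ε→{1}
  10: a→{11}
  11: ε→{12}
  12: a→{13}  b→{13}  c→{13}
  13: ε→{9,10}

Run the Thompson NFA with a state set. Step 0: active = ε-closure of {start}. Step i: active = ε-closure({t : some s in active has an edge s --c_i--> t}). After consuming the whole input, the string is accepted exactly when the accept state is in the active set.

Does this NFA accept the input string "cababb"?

S₀ = ε-closure({0}) = {0,1,2,3,4,8,9,10}
'c' @ 1: {5,6}
'a' @ 2: {1,3,7}  ✓accept
'b' @ 3: {}  — no active states
rest 'abb' ignored (set empty)
end set {} — state 1 not in

Answer: REJECT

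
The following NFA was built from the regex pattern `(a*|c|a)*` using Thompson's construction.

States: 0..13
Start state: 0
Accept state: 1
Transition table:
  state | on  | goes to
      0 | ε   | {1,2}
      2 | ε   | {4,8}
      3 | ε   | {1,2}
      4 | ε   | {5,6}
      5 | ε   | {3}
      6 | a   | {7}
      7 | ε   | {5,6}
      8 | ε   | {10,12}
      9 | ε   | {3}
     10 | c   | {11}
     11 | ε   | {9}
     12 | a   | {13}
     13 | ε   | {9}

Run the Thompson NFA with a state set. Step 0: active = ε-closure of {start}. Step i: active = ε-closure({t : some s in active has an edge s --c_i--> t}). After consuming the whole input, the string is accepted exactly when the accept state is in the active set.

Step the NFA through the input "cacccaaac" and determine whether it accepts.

Answer: ACCEPT

Derivation:
start: ε-closure({0}) = {0,1,2,3,4,5,6,8,10,12}
'c' @ 1: {1,2,3,4,5,6,8,9,10,11,12}  ✓accept
'a' @ 2: {1,2,3,4,5,6,7,8,9,10,12,13}  ✓accept
'c' @ 3: {1,2,3,4,5,6,8,9,10,11,12}  ✓accept
'c' @ 4: {1,2,3,4,5,6,8,9,10,11,12}  ✓accept
'c' @ 5: {1,2,3,4,5,6,8,9,10,11,12}  ✓accept
'a' @ 6: {1,2,3,4,5,6,7,8,9,10,12,13}  ✓accept
'a' @ 7: {1,2,3,4,5,6,7,8,9,10,12,13}  ✓accept
'a' @ 8: {1,2,3,4,5,6,7,8,9,10,12,13}  ✓accept
'c' @ 9: {1,2,3,4,5,6,8,9,10,11,12}  ✓accept
after full input: {1,2,3,4,5,6,8,9,10,11,12}  (accept=1 in)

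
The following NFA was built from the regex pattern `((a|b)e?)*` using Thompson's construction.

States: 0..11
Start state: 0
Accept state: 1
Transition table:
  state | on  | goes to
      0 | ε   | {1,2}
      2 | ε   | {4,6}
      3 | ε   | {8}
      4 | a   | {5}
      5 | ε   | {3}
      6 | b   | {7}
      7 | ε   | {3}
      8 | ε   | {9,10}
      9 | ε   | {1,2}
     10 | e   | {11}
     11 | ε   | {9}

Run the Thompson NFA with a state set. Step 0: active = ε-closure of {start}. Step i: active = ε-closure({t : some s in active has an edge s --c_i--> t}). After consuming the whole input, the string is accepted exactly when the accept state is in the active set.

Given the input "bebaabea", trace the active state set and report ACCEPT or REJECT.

Answer: ACCEPT

Steps:
S₀ = ε-closure({0}) = {0,1,2,4,6}
'b' @ 1: {1,2,3,4,6,7,8,9,10}  ✓accept
'e' @ 2: {1,2,4,6,9,11}  ✓accept
'b' @ 3: {1,2,3,4,6,7,8,9,10}  ✓accept
'a' @ 4: {1,2,3,4,5,6,8,9,10}  ✓accept
'a' @ 5: {1,2,3,4,5,6,8,9,10}  ✓accept
'b' @ 6: {1,2,3,4,6,7,8,9,10}  ✓accept
'e' @ 7: {1,2,4,6,9,11}  ✓accept
'a' @ 8: {1,2,3,4,5,6,8,9,10}  ✓accept
final: {1,2,3,4,5,6,8,9,10}; accept 1 in set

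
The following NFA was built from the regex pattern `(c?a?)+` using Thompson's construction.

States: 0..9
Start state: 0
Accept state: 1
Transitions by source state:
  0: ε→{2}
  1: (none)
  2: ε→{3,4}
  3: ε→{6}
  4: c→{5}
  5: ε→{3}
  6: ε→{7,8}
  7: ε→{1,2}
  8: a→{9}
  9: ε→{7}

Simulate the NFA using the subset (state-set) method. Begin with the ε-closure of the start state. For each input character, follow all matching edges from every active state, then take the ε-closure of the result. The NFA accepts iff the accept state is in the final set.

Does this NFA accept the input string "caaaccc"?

Answer: ACCEPT

Steps:
S₀ = ε-closure({0}) = {0,1,2,3,4,6,7,8}
'c' @ 1: {1,2,3,4,5,6,7,8}  (accept∈set)
'a' @ 2: {1,2,3,4,6,7,8,9}  (accept∈set)
'a' @ 3: {1,2,3,4,6,7,8,9}  (accept∈set)
'a' @ 4: {1,2,3,4,6,7,8,9}  (accept∈set)
'c' @ 5: {1,2,3,4,5,6,7,8}  (accept∈set)
'c' @ 6: {1,2,3,4,5,6,7,8}  (accept∈set)
'c' @ 7: {1,2,3,4,5,6,7,8}  (accept∈set)
after full input: {1,2,3,4,5,6,7,8}  (accept=1 in)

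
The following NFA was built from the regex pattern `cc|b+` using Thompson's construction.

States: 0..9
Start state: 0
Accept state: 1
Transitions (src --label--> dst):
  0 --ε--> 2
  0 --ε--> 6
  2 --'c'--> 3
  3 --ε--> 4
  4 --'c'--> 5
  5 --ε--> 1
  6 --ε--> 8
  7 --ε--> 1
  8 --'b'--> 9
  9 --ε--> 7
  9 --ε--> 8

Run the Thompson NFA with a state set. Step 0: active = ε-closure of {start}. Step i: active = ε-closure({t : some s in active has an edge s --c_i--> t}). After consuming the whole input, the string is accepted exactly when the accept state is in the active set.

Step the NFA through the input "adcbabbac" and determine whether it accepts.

Answer: REJECT

Trace:
S₀ = ε-closure({0}) = {0,2,6,8}
'a' @ 1: {}  — no active states
rest 'dcbabbac' ignored (set empty)
after full input: {}  (accept=1 not in)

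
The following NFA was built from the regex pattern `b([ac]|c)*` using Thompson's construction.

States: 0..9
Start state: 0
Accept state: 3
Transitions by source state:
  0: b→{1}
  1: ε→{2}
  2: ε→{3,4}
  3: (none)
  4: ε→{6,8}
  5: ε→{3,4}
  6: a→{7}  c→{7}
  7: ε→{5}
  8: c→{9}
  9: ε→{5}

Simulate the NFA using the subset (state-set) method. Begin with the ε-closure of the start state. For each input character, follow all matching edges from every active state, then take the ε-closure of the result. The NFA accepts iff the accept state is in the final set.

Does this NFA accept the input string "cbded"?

start: ε-closure({0}) = {0}
'c' @ 1: {}  — state set empty
rest 'bded' ignored (set empty)
final: {}; accept 3 not in set

Answer: REJECT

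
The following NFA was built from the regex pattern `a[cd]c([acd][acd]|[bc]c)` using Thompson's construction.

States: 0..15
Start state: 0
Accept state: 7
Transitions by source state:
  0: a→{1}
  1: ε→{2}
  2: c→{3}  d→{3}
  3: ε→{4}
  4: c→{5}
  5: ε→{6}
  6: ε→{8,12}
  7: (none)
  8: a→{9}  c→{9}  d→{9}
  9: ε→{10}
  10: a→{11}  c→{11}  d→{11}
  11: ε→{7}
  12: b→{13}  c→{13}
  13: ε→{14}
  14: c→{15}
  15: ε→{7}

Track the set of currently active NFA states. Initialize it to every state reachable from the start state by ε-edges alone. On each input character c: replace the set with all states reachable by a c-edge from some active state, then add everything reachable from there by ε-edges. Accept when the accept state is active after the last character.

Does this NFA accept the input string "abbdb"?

S₀ = ε-closure({0}) = {0}
'a' @ 1: {1,2}
'b' @ 2: {}  — state set empty
rest 'bdb' ignored (set empty)
final: {}; accept 7 not in set

Answer: REJECT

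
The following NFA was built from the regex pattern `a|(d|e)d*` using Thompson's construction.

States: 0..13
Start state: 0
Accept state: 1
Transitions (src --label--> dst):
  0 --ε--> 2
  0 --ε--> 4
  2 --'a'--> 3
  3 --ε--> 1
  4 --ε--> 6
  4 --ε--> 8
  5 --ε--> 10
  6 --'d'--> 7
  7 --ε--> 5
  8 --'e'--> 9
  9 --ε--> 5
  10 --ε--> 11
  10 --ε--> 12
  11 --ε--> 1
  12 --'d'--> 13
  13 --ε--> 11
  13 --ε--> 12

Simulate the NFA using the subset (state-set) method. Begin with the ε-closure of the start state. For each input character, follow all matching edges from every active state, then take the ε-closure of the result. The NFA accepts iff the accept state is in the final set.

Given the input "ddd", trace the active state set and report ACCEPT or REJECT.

Answer: ACCEPT

Trace:
start: ε-closure({0}) = {0,2,4,6,8}
'd' @ 1: {1,5,7,10,11,12}  (accept∈set)
'd' @ 2: {1,11,12,13}  (accept∈set)
'd' @ 3: {1,11,12,13}  (accept∈set)
after full input: {1,11,12,13}  (accept=1 in)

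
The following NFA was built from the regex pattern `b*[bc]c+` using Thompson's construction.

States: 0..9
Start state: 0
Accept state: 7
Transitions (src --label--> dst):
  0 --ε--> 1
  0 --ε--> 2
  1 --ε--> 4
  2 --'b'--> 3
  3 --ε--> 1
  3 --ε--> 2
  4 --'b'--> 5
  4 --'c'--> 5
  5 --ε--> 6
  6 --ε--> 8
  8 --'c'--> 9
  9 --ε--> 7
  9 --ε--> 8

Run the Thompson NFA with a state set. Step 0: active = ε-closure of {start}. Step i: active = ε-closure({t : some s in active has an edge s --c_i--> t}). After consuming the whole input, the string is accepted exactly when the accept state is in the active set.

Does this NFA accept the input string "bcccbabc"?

initial (ε-close {0}): {0,1,2,4}
'b' @ 1: {1,2,3,4,5,6,8}
'c' @ 2: {5,6,7,8,9}  [accepting]
'c' @ 3: {7,8,9}  [accepting]
'c' @ 4: {7,8,9}  [accepting]
'b' @ 5: {}  — state set empty
rest 'abc' ignored (set empty)
end set {} — state 7 not in

Answer: REJECT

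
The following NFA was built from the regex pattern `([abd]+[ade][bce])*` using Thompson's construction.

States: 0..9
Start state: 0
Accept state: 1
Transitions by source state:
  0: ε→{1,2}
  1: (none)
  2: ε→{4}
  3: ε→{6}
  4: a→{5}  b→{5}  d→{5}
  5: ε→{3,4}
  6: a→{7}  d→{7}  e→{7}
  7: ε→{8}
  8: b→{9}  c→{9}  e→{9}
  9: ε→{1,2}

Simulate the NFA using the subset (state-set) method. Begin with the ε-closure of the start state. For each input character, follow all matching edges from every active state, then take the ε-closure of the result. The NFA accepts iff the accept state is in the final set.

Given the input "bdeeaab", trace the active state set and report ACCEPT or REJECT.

Answer: ACCEPT

Derivation:
initial (ε-close {0}): {0,1,2,4}
'b' @ 1: {3,4,5,6}
'd' @ 2: {3,4,5,6,7,8}
'e' @ 3: {1,2,4,7,8,9}  [accepting]
'e' @ 4: {1,2,4,9}  [accepting]
'a' @ 5: {3,4,5,6}
'a' @ 6: {3,4,5,6,7,8}
'b' @ 7: {1,2,3,4,5,6,9}  [accepting]
after full input: {1,2,3,4,5,6,9}  (accept=1 in)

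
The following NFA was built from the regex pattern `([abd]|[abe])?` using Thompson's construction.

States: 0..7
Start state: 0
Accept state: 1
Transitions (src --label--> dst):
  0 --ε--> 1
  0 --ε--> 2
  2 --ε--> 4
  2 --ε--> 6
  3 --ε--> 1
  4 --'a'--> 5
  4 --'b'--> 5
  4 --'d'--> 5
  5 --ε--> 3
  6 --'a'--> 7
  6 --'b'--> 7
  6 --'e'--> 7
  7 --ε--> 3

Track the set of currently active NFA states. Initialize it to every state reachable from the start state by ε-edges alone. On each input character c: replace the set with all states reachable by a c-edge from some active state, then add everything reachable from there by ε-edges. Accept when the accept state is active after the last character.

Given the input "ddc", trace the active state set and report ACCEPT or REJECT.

Answer: REJECT

Steps:
start: ε-closure({0}) = {0,1,2,4,6}
'd' @ 1: {1,3,5}  ✓accept
'd' @ 2: {}  — dead — no transitions
rest 'c' ignored (set empty)
final: {}; accept 1 not in set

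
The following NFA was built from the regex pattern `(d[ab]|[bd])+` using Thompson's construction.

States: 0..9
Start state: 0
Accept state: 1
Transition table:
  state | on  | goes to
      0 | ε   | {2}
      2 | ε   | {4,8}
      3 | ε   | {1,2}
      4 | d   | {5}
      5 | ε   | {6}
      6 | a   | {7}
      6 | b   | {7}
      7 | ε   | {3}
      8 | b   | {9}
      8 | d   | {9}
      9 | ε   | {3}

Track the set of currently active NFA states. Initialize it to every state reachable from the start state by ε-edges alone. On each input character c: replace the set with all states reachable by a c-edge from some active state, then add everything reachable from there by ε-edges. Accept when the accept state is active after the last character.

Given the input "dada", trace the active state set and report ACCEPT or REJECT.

Answer: ACCEPT

Derivation:
start: ε-closure({0}) = {0,2,4,8}
'd' @ 1: {1,2,3,4,5,6,8,9}  (accept∈set)
'a' @ 2: {1,2,3,4,7,8}  (accept∈set)
'd' @ 3: {1,2,3,4,5,6,8,9}  (accept∈set)
'a' @ 4: {1,2,3,4,7,8}  (accept∈set)
after full input: {1,2,3,4,7,8}  (accept=1 in)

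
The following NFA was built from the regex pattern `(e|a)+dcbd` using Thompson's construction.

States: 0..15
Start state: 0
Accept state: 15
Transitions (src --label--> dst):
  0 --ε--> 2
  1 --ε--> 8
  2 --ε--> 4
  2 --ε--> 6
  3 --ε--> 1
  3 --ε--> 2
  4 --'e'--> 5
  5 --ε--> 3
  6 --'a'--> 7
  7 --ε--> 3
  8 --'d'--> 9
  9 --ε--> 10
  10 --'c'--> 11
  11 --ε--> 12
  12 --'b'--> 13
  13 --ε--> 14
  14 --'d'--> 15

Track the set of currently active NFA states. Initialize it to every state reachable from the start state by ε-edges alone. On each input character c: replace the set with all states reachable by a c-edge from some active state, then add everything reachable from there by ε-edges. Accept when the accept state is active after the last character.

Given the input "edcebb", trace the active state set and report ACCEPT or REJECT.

Answer: REJECT

Steps:
S₀ = ε-closure({0}) = {0,2,4,6}
'e' @ 1: {1,2,3,4,5,6,8}
'd' @ 2: {9,10}
'c' @ 3: {11,12}
'e' @ 4: {}  — state set empty
rest 'bb' ignored (set empty)
after full input: {}  (accept=15 not in)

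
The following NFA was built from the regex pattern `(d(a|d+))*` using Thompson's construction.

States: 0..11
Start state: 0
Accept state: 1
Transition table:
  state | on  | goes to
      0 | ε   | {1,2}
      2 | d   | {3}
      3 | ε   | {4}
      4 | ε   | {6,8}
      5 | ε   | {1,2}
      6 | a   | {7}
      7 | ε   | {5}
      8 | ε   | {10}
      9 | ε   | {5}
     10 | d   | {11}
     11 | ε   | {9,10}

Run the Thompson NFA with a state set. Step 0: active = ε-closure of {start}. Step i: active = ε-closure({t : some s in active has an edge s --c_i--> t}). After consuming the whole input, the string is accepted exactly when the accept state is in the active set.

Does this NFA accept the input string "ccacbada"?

Answer: REJECT

Trace:
initial (ε-close {0}): {0,1,2}
'c' @ 1: {}  — state set empty
rest 'cacbada' ignored (set empty)
after full input: {}  (accept=1 not in)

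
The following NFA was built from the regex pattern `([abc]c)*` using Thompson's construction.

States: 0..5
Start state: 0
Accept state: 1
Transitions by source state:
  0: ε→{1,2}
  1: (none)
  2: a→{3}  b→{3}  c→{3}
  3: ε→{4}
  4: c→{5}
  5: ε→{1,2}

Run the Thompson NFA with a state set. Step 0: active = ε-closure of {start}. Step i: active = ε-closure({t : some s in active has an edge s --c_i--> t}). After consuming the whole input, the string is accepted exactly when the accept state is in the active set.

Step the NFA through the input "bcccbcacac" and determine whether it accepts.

S₀ = ε-closure({0}) = {0,1,2}
'b' @ 1: {3,4}
'c' @ 2: {1,2,5}  ✓accept
'c' @ 3: {3,4}
'c' @ 4: {1,2,5}  ✓accept
'b' @ 5: {3,4}
'c' @ 6: {1,2,5}  ✓accept
'a' @ 7: {3,4}
'c' @ 8: {1,2,5}  ✓accept
'a' @ 9: {3,4}
'c' @ 10: {1,2,5}  ✓accept
end set {1,2,5} — state 1 in

Answer: ACCEPT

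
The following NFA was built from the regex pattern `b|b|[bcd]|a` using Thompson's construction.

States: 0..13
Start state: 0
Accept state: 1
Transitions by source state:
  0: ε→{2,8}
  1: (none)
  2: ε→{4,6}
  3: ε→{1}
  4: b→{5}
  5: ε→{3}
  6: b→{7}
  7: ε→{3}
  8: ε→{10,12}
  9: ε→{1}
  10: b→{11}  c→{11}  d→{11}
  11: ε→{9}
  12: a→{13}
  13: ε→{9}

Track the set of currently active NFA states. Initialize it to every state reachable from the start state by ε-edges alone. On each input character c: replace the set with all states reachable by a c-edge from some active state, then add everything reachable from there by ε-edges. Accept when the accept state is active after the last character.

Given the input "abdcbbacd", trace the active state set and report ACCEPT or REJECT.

Answer: REJECT

Trace:
start: ε-closure({0}) = {0,2,4,6,8,10,12}
'a' @ 1: {1,9,13}  (accept∈set)
'b' @ 2: {}  — no active states
rest 'dcbbacd' ignored (set empty)
after full input: {}  (accept=1 not in)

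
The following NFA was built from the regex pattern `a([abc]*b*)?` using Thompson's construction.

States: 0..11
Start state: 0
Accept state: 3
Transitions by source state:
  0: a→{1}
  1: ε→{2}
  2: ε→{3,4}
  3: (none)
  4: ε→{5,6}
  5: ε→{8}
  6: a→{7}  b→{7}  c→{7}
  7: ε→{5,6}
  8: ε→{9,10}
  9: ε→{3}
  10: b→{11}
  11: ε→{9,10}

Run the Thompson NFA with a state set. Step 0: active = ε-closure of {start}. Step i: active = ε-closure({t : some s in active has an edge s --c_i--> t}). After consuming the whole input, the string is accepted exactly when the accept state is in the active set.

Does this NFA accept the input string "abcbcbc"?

Answer: ACCEPT

Trace:
start: ε-closure({0}) = {0}
'a' @ 1: {1,2,3,4,5,6,8,9,10}  ✓accept
'b' @ 2: {3,5,6,7,8,9,10,11}  ✓accept
'c' @ 3: {3,5,6,7,8,9,10}  ✓accept
'b' @ 4: {3,5,6,7,8,9,10,11}  ✓accept
'c' @ 5: {3,5,6,7,8,9,10}  ✓accept
'b' @ 6: {3,5,6,7,8,9,10,11}  ✓accept
'c' @ 7: {3,5,6,7,8,9,10}  ✓accept
after full input: {3,5,6,7,8,9,10}  (accept=3 in)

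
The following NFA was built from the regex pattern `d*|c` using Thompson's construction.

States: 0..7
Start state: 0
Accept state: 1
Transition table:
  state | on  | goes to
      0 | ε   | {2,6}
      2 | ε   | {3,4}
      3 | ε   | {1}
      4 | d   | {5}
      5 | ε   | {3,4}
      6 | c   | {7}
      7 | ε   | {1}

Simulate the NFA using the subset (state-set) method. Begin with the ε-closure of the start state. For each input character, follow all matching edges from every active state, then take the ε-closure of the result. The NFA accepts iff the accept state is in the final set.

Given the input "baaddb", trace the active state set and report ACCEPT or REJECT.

Answer: REJECT

Derivation:
initial (ε-close {0}): {0,1,2,3,4,6}
'b' @ 1: {}  — dead — no transitions
rest 'aaddb' ignored (set empty)
after full input: {}  (accept=1 not in)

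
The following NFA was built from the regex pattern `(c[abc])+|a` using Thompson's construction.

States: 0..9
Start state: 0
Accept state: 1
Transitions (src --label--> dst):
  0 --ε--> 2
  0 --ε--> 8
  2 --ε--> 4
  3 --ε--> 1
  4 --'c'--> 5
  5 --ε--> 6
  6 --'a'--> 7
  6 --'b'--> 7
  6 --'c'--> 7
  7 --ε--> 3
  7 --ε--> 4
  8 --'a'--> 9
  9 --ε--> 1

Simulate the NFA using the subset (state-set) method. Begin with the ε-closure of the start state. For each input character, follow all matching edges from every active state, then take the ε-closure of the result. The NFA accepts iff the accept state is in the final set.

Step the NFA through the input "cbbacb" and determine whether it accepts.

Answer: REJECT

Steps:
initial (ε-close {0}): {0,2,4,8}
'c' @ 1: {5,6}
'b' @ 2: {1,3,4,7}  [accepting]
'b' @ 3: {}  — state set empty
rest 'acb' ignored (set empty)
end set {} — state 1 not in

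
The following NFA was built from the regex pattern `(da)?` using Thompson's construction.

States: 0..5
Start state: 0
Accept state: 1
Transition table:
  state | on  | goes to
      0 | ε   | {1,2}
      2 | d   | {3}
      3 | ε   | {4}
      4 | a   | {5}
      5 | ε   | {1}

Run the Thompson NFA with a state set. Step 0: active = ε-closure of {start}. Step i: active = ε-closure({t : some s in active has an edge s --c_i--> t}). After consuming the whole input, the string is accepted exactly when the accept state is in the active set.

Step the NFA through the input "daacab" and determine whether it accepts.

S₀ = ε-closure({0}) = {0,1,2}
'd' @ 1: {3,4}
'a' @ 2: {1,5}  (accept∈set)
'a' @ 3: {}  — state set empty
rest 'cab' ignored (set empty)
after full input: {}  (accept=1 not in)

Answer: REJECT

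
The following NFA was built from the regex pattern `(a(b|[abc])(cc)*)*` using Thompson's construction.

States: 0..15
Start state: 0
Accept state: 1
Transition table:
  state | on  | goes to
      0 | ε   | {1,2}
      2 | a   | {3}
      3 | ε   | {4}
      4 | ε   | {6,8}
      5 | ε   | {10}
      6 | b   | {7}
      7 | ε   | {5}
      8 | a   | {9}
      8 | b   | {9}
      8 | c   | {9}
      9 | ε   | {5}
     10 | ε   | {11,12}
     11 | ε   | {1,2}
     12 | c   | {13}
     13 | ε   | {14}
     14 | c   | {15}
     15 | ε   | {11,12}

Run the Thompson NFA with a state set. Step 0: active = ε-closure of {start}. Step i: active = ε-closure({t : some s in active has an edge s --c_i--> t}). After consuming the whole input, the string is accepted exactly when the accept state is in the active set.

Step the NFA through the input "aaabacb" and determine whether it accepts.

Answer: REJECT

Derivation:
S₀ = ε-closure({0}) = {0,1,2}
'a' @ 1: {3,4,6,8}
'a' @ 2: {1,2,5,9,10,11,12}  ✓accept
'a' @ 3: {3,4,6,8}
'b' @ 4: {1,2,5,7,9,10,11,12}  ✓accept
'a' @ 5: {3,4,6,8}
'c' @ 6: {1,2,5,9,10,11,12}  ✓accept
'b' @ 7: {}  — no active states
final: {}; accept 1 not in set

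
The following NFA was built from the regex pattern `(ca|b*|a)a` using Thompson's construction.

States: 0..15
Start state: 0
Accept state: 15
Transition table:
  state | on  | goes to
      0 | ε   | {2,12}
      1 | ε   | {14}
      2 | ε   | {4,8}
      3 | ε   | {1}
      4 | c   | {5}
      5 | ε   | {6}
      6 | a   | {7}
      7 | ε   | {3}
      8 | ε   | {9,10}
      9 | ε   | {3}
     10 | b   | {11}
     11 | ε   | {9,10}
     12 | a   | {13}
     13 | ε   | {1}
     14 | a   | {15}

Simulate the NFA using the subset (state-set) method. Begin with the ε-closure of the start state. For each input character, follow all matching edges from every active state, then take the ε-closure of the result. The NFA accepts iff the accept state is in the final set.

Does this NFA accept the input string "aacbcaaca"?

Answer: REJECT

Steps:
S₀ = ε-closure({0}) = {0,1,2,3,4,8,9,10,12,14}
'a' @ 1: {1,13,14,15}  [accepting]
'a' @ 2: {15}  [accepting]
'c' @ 3: {}  — dead — no transitions
rest 'bcaaca' ignored (set empty)
after full input: {}  (accept=15 not in)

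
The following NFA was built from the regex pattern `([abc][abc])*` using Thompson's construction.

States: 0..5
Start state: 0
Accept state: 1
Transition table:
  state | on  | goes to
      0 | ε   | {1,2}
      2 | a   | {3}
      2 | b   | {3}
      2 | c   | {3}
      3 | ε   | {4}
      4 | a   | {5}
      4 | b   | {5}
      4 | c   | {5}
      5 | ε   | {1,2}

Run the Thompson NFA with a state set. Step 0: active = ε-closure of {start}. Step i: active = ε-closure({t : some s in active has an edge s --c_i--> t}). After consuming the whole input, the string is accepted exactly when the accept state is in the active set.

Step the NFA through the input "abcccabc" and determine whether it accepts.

S₀ = ε-closure({0}) = {0,1,2}
'a' @ 1: {3,4}
'b' @ 2: {1,2,5}  ✓accept
'c' @ 3: {3,4}
'c' @ 4: {1,2,5}  ✓accept
'c' @ 5: {3,4}
'a' @ 6: {1,2,5}  ✓accept
'b' @ 7: {3,4}
'c' @ 8: {1,2,5}  ✓accept
after full input: {1,2,5}  (accept=1 in)

Answer: ACCEPT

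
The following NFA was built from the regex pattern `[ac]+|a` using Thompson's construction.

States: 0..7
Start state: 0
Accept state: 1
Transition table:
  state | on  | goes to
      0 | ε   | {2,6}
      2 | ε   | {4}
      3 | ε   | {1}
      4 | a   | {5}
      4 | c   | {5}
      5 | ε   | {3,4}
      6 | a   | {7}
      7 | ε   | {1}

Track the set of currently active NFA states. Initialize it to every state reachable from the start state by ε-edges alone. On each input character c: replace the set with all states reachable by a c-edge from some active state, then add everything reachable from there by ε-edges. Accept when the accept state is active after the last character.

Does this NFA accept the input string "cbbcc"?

Answer: REJECT

Steps:
S₀ = ε-closure({0}) = {0,2,4,6}
'c' @ 1: {1,3,4,5}  [accepting]
'b' @ 2: {}  — no active states
rest 'bcc' ignored (set empty)
final: {}; accept 1 not in set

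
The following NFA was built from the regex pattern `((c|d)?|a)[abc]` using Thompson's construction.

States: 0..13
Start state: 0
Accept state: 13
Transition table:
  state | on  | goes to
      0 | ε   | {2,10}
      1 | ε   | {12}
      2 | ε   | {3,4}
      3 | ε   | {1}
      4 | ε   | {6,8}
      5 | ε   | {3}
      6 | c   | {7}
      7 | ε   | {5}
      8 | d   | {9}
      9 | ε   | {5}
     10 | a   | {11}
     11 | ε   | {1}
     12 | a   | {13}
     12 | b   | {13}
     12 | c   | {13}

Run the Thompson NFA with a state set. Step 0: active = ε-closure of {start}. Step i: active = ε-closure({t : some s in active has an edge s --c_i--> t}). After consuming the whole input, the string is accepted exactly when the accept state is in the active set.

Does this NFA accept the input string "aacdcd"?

start: ε-closure({0}) = {0,1,2,3,4,6,8,10,12}
'a' @ 1: {1,11,12,13}  (accept∈set)
'a' @ 2: {13}  (accept∈set)
'c' @ 3: {}  — dead — no transitions
rest 'dcd' ignored (set empty)
final: {}; accept 13 not in set

Answer: REJECT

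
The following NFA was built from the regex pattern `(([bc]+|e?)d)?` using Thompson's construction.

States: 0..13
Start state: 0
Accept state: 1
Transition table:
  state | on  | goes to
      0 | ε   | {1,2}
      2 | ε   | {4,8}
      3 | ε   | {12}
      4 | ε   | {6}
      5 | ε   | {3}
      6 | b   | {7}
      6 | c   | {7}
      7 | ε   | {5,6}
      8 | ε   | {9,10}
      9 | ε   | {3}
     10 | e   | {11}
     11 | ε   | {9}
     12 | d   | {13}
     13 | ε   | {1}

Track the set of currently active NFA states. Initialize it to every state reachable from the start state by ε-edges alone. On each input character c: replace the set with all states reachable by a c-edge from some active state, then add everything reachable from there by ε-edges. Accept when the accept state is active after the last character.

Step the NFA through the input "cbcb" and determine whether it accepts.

initial (ε-close {0}): {0,1,2,3,4,6,8,9,10,12}
'c' @ 1: {3,5,6,7,12}
'b' @ 2: {3,5,6,7,12}
'c' @ 3: {3,5,6,7,12}
'b' @ 4: {3,5,6,7,12}
after full input: {3,5,6,7,12}  (accept=1 not in)

Answer: REJECT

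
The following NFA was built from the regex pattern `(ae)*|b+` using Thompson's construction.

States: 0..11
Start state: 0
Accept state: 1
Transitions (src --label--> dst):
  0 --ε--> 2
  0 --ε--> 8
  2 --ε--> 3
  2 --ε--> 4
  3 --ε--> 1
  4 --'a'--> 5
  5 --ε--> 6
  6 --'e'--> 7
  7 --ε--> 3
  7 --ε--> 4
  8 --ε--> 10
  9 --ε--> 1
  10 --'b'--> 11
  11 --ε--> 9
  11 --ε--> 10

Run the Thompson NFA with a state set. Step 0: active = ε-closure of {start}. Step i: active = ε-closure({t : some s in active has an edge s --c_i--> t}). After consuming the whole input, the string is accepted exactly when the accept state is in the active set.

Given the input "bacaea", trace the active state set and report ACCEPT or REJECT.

initial (ε-close {0}): {0,1,2,3,4,8,10}
'b' @ 1: {1,9,10,11}  ✓accept
'a' @ 2: {}  — no active states
rest 'caea' ignored (set empty)
final: {}; accept 1 not in set

Answer: REJECT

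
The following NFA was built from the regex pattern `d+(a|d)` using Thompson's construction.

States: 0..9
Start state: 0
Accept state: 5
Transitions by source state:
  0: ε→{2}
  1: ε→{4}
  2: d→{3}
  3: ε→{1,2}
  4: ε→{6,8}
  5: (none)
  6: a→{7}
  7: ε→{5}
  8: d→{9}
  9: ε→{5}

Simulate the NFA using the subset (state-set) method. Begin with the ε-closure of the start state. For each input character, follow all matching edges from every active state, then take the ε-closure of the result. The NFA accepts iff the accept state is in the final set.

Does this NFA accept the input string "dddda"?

initial (ε-close {0}): {0,2}
'd' @ 1: {1,2,3,4,6,8}
'd' @ 2: {1,2,3,4,5,6,8,9}  [accepting]
'd' @ 3: {1,2,3,4,5,6,8,9}  [accepting]
'd' @ 4: {1,2,3,4,5,6,8,9}  [accepting]
'a' @ 5: {5,7}  [accepting]
end set {5,7} — state 5 in

Answer: ACCEPT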